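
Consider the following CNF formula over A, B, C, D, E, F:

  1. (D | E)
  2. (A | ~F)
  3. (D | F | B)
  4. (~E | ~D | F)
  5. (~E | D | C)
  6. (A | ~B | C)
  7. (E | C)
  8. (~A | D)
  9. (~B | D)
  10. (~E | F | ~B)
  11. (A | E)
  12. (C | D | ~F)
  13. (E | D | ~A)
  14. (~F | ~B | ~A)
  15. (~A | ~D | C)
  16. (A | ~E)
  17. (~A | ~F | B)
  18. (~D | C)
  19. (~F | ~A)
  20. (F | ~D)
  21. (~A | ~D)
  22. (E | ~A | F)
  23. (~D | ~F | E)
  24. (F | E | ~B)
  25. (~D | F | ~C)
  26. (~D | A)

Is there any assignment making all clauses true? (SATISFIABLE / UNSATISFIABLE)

UNSATISFIABLE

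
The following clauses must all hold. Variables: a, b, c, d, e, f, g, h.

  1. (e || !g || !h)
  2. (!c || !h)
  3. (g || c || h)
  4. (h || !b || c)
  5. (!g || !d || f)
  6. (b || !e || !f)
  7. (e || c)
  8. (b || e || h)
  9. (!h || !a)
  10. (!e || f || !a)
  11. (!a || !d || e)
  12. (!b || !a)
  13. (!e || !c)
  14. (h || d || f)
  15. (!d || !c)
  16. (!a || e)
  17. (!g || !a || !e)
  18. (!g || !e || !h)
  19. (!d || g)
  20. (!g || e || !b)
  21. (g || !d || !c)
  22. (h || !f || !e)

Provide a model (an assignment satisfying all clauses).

Pure literal: a appears only negated; assign a = False.
Branch on b: take b = True.
For the remaining variables, c = True, d = False, e = False, f = True, g = False, h = False works.
Every clause has at least one true literal under this assignment.
Check each clause:
  1. (e || !g || !h) — !h is true.
  2. (!h || !c) — !h is true.
  3. (h || c || g) — c is true.
  4. (!b || c || h) — c is true.
  5. (!g || f || !d) — !g is true.
  6. (b || !f || !e) — b is true.
  7. (c || e) — c is true.
  8. (b || e || h) — b is true.
  9. (!h || !a) — !h is true.
  10. (!a || !e || f) — !e is true.
  11. (!a || e || !d) — !d is true.
  12. (!b || !a) — !a is true.
  13. (!e || !c) — !e is true.
  14. (f || h || d) — f is true.
  15. (!c || !d) — !d is true.
  16. (e || !a) — !a is true.
  17. (!a || !e || !g) — !g is true.
  18. (!g || !h || !e) — !h is true.
  19. (!d || g) — !d is true.
  20. (!g || !b || e) — !g is true.
  21. (!d || g || !c) — !d is true.
  22. (!f || !e || h) — !e is true.

a=0, b=1, c=1, d=0, e=0, f=1, g=0, h=0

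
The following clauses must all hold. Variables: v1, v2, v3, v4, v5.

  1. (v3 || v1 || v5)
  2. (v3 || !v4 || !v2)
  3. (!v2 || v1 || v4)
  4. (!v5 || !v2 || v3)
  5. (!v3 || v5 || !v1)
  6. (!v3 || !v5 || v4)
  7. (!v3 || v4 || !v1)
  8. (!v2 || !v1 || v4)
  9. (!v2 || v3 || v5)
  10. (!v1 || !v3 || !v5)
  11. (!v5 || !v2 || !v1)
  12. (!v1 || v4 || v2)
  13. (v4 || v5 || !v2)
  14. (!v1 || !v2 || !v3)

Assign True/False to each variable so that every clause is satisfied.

v1 = False, v2 = True, v3 = True, v4 = True, v5 = True

Try v1 = False.
Branch on v2: take v2 = True.
  then v4 is forced to True.
  then v3 is forced to True.
v5 is now unconstrained; take v5 = True.
Every clause has at least one true literal under this assignment.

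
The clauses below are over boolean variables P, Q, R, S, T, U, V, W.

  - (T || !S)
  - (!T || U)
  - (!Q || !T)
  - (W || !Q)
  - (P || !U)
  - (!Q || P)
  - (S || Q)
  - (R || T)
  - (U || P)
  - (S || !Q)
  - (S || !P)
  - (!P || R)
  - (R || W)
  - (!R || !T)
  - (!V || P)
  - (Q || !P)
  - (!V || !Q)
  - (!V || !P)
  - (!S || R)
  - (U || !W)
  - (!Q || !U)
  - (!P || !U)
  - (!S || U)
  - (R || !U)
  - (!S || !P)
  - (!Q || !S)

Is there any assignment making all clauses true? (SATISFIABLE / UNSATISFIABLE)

P = True:
  propagation gives S=True; an empty clause results — contradiction.
P = False:
  propagation gives U=False; an empty clause results — contradiction.
Every branch closes, so no satisfying assignment exists.

UNSATISFIABLE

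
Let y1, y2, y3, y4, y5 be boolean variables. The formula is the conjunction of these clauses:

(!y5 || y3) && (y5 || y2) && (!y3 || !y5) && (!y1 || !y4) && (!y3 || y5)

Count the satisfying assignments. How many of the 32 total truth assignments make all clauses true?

The models are:
  y1=F y2=T y3=F y4=F y5=F
  y1=F y2=T y3=F y4=T y5=F
  y1=T y2=T y3=F y4=F y5=F
Count: 3.

3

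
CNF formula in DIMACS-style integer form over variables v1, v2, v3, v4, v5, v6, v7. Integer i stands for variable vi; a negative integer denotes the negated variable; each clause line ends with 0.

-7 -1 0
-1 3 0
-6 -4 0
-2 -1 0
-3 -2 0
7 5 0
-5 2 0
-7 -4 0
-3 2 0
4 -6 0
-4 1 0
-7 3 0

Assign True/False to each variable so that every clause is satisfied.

Pure literal: v6 appears only negated; assign v6 = False.
Try v1 = False.
  then v4 is forced to False.
Try v2 = True.
  then v3 is forced to False.
  then v7 is forced to False.
  then v5 is forced to True.
Check each clause:
  1. (~v1 | ~v7) — ~v7 is true.
  2. (v3 | ~v1) — ~v1 is true.
  3. (~v6 | ~v4) — ~v6 is true.
  4. (~v1 | ~v2) — ~v1 is true.
  5. (~v2 | ~v3) — ~v3 is true.
  6. (v7 | v5) — v5 is true.
  7. (v2 | ~v5) — v2 is true.
  8. (~v7 | ~v4) — ~v7 is true.
  9. (~v3 | v2) — v2 is true.
  10. (~v6 | v4) — ~v6 is true.
  11. (v1 | ~v4) — ~v4 is true.
  12. (v3 | ~v7) — ~v7 is true.

v1=0, v2=1, v3=0, v4=0, v5=1, v6=0, v7=0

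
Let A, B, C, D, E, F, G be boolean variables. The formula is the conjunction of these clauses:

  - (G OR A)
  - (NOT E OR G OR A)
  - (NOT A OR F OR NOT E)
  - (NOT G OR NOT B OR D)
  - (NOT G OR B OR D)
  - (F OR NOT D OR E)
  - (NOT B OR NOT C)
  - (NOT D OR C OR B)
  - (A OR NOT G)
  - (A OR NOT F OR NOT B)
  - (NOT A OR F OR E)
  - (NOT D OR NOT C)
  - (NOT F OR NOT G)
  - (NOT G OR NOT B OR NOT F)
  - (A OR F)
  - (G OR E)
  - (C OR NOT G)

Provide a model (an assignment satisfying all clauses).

A=T, B=F, C=T, D=F, E=T, F=T, G=F

Set A = True and propagate.
The remaining clauses are satisfied by B = False, C = True, D = False, E = True, F = True, G = False.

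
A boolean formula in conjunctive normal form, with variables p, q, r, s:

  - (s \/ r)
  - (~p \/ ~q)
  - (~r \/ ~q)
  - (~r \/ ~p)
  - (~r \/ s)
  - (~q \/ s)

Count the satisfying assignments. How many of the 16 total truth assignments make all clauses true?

The models are:
  p=F q=F r=F s=T
  p=F q=F r=T s=T
  p=F q=T r=F s=T
  p=T q=F r=F s=T
That's 4 in total.

4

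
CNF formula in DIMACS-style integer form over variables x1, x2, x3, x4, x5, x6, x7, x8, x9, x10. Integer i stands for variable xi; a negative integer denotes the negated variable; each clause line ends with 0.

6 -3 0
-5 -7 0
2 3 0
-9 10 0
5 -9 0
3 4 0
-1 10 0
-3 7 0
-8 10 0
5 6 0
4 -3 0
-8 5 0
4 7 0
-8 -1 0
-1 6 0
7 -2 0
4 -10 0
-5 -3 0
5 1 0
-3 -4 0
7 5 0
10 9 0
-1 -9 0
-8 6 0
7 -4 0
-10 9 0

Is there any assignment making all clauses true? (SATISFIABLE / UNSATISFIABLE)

UNSATISFIABLE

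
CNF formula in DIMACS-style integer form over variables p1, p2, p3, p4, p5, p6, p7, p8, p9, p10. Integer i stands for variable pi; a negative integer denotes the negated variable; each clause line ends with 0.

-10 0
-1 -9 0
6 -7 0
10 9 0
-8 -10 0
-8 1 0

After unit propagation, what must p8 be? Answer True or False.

Unit clause (¬p10) sets p10 = False.
(p9 ∨ p10) with p10 = False leaves only p9, so p9 = True.
From (¬p9 ∨ ¬p1) and p9 = True: p1 = False.
(p1 ∨ ¬p8) with p1 = False leaves only ¬p8, so p8 = False.

False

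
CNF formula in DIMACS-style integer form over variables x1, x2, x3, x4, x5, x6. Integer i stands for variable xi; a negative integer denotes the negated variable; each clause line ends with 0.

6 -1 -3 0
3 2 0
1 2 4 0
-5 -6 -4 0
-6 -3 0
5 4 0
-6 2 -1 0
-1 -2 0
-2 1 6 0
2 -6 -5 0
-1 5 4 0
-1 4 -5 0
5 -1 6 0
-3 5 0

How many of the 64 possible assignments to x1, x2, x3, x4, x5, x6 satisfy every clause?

3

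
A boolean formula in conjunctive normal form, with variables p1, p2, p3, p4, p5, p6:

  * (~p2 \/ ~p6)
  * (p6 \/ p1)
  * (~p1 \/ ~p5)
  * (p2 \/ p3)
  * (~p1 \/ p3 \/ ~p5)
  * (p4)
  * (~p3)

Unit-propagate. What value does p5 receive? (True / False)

False

(p4) is a unit clause: p4 = True.
(~p3) is a unit clause: p3 = False.
From (p3 \/ p2) and p3 = False: p2 = True.
(~p2 \/ ~p6): since p2 = True, the clause reduces to (~p6). p6 = False.
(p1 \/ p6) with p6 = False leaves only p1, so p1 = True.
In (~p5 \/ ~p1), ~p1 is now false; ~p5 must hold, so p5 = False.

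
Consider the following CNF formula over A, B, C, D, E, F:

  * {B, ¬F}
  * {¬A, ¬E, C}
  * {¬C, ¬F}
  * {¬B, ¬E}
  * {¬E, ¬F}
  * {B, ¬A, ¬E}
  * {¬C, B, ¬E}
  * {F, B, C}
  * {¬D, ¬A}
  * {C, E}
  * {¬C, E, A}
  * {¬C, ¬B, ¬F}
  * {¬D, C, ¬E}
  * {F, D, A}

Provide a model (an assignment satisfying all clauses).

Set A = True and propagate.
  then D is forced to False.
Try B = True.
  then E is forced to False.
  then C is forced to True.
  then F is forced to False.
Every clause has at least one true literal under this assignment.

A=True, B=True, C=True, D=False, E=False, F=False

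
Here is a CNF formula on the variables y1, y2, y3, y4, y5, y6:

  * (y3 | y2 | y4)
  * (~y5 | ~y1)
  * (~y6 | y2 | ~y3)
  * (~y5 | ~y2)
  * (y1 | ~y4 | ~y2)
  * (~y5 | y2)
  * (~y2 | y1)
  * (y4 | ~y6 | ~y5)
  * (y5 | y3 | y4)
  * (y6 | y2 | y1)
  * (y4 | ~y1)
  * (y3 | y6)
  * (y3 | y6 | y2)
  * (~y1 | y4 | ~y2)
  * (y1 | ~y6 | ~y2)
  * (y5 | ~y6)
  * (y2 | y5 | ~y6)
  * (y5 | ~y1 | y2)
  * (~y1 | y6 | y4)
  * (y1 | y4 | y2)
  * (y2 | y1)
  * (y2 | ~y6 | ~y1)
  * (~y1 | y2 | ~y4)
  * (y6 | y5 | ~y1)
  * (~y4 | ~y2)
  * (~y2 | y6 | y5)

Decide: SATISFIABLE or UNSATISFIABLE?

UNSATISFIABLE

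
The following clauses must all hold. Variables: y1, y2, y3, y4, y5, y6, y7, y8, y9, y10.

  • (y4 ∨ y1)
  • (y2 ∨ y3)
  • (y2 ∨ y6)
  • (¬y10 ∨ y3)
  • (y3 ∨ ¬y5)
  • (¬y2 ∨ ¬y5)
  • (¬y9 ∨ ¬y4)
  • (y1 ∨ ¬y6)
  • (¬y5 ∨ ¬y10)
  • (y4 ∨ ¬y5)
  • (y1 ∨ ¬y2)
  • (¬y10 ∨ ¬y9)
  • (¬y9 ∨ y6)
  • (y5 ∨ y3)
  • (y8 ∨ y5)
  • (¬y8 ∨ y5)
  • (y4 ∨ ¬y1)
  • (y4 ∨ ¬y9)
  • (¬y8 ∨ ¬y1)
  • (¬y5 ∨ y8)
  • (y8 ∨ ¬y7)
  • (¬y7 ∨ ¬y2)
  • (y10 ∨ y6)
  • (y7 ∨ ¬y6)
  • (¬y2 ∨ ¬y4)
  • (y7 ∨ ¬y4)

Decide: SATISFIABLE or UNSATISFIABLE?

y5 = True:
  propagation gives y3=True, y2=False, y6=True, y1=True; an empty clause results — contradiction.
y5 = False:
  propagation gives y3=True, y8=True; an empty clause results — contradiction.
Every branch closes, so no satisfying assignment exists.

UNSATISFIABLE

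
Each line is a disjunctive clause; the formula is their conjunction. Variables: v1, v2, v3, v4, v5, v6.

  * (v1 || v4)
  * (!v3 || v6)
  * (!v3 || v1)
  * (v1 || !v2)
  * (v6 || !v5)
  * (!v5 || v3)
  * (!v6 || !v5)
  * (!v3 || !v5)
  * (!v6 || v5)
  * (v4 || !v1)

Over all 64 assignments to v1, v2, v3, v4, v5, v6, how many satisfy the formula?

Satisfying assignments:
  v1=0 v2=0 v3=0 v4=1 v5=0 v6=0
  v1=1 v2=0 v3=0 v4=1 v5=0 v6=0
  v1=1 v2=1 v3=0 v4=1 v5=0 v6=0
Count: 3.

3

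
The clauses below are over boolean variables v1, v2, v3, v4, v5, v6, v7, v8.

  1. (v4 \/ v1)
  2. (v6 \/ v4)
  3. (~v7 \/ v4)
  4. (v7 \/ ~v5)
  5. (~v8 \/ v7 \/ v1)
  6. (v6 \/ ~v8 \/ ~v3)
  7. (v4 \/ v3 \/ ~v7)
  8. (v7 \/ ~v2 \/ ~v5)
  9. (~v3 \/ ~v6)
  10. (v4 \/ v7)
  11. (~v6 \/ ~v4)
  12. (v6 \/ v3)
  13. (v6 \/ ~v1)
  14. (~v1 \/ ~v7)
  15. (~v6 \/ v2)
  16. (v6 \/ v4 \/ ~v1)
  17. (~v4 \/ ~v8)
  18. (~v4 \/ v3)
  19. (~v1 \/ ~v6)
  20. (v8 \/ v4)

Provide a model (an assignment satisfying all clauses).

Branch on v1: take v1 = False.
  then v4 is forced to True.
  then v6 is forced to False.
  then v3 is forced to True.
  then v8 is forced to False.
For the remaining variables, v2 = False, v5 = True, v7 = True works.
Every clause has at least one true literal under this assignment.

v1 = F, v2 = F, v3 = T, v4 = T, v5 = T, v6 = F, v7 = T, v8 = F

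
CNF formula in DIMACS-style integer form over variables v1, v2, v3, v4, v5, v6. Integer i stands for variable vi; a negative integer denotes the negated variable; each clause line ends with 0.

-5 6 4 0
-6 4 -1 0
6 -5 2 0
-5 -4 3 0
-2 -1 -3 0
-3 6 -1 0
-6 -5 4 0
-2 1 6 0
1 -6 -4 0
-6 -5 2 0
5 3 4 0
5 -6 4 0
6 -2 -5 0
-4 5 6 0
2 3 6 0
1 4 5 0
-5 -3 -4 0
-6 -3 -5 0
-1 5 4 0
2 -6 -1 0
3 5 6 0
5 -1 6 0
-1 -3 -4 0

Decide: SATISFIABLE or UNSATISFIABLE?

Set v1 = True and propagate.
The remaining clauses are satisfied by v2 = True, v3 = False, v4 = True, v5 = False, v6 = True.
Every clause has at least one true literal under this assignment.
So v1=1  v2=1  v3=0  v4=1  v5=0  v6=1 is a satisfying assignment.

SATISFIABLE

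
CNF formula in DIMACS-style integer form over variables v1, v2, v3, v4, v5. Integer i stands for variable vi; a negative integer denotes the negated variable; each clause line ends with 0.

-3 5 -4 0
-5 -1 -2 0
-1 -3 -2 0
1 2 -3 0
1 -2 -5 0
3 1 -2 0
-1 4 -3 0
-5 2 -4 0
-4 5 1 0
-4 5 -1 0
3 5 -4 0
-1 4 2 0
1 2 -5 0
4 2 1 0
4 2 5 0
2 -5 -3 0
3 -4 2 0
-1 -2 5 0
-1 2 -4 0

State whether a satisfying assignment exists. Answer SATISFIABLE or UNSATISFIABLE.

Branch on v1: take v1 = False.
Try v2 = True.
  then v5 is forced to False.
  then v3 is forced to True.
  then v4 is forced to False.
So v1=False, v2=True, v3=True, v4=False, v5=False is a satisfying assignment.

SATISFIABLE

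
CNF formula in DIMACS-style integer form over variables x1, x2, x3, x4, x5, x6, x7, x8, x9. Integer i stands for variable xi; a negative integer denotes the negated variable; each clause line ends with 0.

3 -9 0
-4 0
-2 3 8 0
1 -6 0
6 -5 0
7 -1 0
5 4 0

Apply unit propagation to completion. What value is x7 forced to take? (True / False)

(!x4) stands alone — x4 = False.
(x4 || x5) with x4 = False leaves only x5, so x5 = True.
In (!x5 || x6), !x5 is now false; x6 must hold, so x6 = True.
In (x1 || !x6), !x6 is now false; x1 must hold, so x1 = True.
(x7 || !x1) with x1 = True leaves only x7, so x7 = True.

True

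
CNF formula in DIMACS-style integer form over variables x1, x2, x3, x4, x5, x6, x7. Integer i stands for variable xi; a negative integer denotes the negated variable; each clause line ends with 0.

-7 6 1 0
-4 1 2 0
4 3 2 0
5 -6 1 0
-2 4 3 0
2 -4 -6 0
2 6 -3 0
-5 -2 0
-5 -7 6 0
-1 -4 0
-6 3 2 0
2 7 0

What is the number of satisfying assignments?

Split on x2, then x6.
  x2=T, x6=T: remaining (x1,x3,x4,x5,x7) ∈ {(T,T,F,F,F); (T,T,F,F,T)} — 2.
  x2=T, x6=F: 5 of the 32 assignments to (x1,x3,x4,x5,x7) work.
  x2=F, x6=T: remaining (x1,x3,x4,x5,x7) ∈ {(F,T,F,T,T); (T,T,F,F,T); (T,T,F,T,T)} — 3.
  x2=F, x6=F: a clause becomes empty — 0.
Total: 2 + 5 + 3 + 0 = 10.

10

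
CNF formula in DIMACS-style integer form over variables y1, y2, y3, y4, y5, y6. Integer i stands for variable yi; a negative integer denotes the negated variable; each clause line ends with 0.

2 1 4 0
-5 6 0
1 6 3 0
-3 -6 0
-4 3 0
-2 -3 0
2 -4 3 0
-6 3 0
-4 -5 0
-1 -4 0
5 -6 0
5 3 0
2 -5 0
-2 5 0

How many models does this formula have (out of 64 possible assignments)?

2

Satisfying assignments:
  y1=F y2=F y3=T y4=T y5=F y6=F
  y1=T y2=F y3=T y4=F y5=F y6=F
That's 2 in total.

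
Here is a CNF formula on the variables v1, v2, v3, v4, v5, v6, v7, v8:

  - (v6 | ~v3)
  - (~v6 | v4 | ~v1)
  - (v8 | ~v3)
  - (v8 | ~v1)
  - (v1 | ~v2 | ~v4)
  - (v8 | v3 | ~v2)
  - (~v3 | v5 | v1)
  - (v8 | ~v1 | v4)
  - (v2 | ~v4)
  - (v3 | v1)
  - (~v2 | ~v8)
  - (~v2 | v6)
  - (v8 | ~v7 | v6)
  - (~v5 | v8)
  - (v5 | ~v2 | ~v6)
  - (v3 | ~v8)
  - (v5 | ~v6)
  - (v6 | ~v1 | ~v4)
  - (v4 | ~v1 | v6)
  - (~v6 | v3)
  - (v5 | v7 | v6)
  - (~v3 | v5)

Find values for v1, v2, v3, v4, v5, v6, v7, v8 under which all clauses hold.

v1 = F  v2 = F  v3 = T  v4 = F  v5 = T  v6 = T  v7 = T  v8 = T

Check each clause:
  1. (v6 | ~v3) — v6 is true.
  2. (~v1 | ~v6 | v4) — ~v1 is true.
  3. (~v3 | v8) — v8 is true.
  4. (v8 | ~v1) — v8 is true.
  5. (~v4 | ~v2 | v1) — ~v4 is true.
  6. (v3 | v8 | ~v2) — v8 is true.
  7. (v5 | ~v3 | v1) — v5 is true.
  8. (v4 | ~v1 | v8) — v8 is true.
  9. (v2 | ~v4) — ~v4 is true.
  10. (v3 | v1) — v3 is true.
  11. (~v2 | ~v8) — ~v2 is true.
  12. (v6 | ~v2) — ~v2 is true.
  13. (v8 | v6 | ~v7) — v8 is true.
  14. (v8 | ~v5) — v8 is true.
  15. (~v6 | v5 | ~v2) — v5 is true.
  16. (~v8 | v3) — v3 is true.
  17. (~v6 | v5) — v5 is true.
  18. (~v4 | v6 | ~v1) — ~v4 is true.
  19. (v6 | ~v1 | v4) — v6 is true.
  20. (~v6 | v3) — v3 is true.
  21. (v6 | v5 | v7) — v5 is true.
  22. (~v3 | v5) — v5 is true.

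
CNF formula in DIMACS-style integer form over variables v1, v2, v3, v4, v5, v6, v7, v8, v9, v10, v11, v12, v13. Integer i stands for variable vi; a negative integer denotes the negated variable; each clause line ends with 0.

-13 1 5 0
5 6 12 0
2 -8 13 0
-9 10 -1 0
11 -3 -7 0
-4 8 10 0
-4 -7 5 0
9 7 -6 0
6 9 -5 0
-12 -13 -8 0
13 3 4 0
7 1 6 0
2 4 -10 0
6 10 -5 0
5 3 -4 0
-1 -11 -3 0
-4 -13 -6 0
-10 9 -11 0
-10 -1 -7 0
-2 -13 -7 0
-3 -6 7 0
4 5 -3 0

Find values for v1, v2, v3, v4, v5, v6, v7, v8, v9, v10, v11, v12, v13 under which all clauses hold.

v1 = 1, v2 = 0, v3 = 0, v4 = 0, v5 = 1, v6 = 1, v7 = 1, v8 = 0, v9 = 0, v10 = 0, v11 = 0, v12 = 1, v13 = 1

Try v1 = True.
Set v2 = False and propagate.
Branch on v3: take v3 = False.
The remaining clauses are satisfied by v4 = False, v5 = True, v6 = True, v7 = True, v8 = False, v9 = False, v10 = False, v11 = False, v12 = True, v13 = True.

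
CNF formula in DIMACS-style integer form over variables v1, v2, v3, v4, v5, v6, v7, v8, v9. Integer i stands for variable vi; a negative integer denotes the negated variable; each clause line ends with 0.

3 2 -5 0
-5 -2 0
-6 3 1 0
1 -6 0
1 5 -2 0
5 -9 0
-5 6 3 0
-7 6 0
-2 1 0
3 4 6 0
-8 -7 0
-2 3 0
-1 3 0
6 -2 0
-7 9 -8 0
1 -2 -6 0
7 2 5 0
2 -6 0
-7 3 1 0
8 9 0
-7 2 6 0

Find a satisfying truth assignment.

v1 = T, v2 = F, v3 = T, v4 = T, v5 = T, v6 = F, v7 = F, v8 = T, v9 = T

Pure literal: v3 appears only positively; assign v3 = True.
v4 occurs only positively in the remaining clauses — set v4 = True.
Branch on v1: take v1 = True.
Set v2 = False and propagate.
  then v6 is forced to False.
  then v7 is forced to False.
  then v5 is forced to True.
Branch on v8: take v8 = True.
v9 is now unconstrained; take v9 = True.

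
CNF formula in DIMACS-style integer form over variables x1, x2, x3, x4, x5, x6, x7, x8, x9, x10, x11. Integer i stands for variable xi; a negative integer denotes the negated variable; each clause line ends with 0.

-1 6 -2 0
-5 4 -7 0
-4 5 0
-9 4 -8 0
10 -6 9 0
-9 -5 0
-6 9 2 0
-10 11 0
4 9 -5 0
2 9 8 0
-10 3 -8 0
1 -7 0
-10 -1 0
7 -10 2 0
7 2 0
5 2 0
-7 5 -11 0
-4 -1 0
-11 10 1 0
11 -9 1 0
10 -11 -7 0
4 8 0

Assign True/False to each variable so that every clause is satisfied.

x1=0, x2=1, x3=1, x4=1, x5=1, x6=0, x7=0, x8=1, x9=0, x10=0, x11=0

Check each clause:
  1. {¬x2, x6, ¬x1} — ¬x1 is true.
  2. {x4, ¬x7, ¬x5} — ¬x7 is true.
  3. {¬x4, x5} — x5 is true.
  4. {x4, ¬x9, ¬x8} — x4 is true.
  5. {x10, x9, ¬x6} — ¬x6 is true.
  6. {¬x5, ¬x9} — ¬x9 is true.
  7. {x2, ¬x6, x9} — x2 is true.
  8. {¬x10, x11} — ¬x10 is true.
  9. {x9, x4, ¬x5} — x4 is true.
  10. {x8, x2, x9} — x8 is true.
  11. {x3, ¬x10, ¬x8} — x3 is true.
  12. {x1, ¬x7} — ¬x7 is true.
  13. {¬x1, ¬x10} — ¬x10 is true.
  14. {¬x10, x7, x2} — x2 is true.
  15. {x7, x2} — x2 is true.
  16. {x5, x2} — x2 is true.
  17. {¬x11, ¬x7, x5} — ¬x7 is true.
  18. {¬x4, ¬x1} — ¬x1 is true.
  19. {x10, x1, ¬x11} — ¬x11 is true.
  20. {x11, x1, ¬x9} — ¬x9 is true.
  21. {¬x11, ¬x7, x10} — ¬x7 is true.
  22. {x8, x4} — x8 is true.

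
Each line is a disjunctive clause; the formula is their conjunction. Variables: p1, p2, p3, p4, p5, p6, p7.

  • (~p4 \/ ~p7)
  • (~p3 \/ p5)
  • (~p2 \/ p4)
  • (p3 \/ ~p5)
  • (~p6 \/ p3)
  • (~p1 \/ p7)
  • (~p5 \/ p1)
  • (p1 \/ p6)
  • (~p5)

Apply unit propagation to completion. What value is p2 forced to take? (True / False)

Unit clause (~p5) sets p5 = False.
(p5 \/ ~p3): since p5 = False, the clause reduces to (~p3). p3 = False.
In (~p6 \/ p3), p3 is now false; ~p6 must hold, so p6 = False.
From (p1 \/ p6) and p6 = False: p1 = True.
(~p1 \/ p7) with p1 = True leaves only p7, so p7 = True.
In (~p4 \/ ~p7), ~p7 is now false; ~p4 must hold, so p4 = False.
From (p4 \/ ~p2) and p4 = False: p2 = False.

False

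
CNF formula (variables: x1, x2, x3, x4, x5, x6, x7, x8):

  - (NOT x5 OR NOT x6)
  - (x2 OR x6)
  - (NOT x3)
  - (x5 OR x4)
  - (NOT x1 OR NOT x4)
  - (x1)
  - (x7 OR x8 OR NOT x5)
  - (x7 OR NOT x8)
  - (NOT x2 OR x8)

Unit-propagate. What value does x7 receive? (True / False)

True

Unit clause (NOT x3) sets x3 = False.
(x1) stands alone — x1 = True.
In (NOT x1 OR NOT x4), NOT x1 is now false; NOT x4 must hold, so x4 = False.
(x5 OR x4): since x4 = False, the clause reduces to (x5). x5 = True.
(NOT x6 OR NOT x5): since x5 = True, the clause reduces to (NOT x6). x6 = False.
From (x2 OR x6) and x6 = False: x2 = True.
From (NOT x2 OR x8) and x2 = True: x8 = True.
From (NOT x8 OR x7) and x8 = True: x7 = True.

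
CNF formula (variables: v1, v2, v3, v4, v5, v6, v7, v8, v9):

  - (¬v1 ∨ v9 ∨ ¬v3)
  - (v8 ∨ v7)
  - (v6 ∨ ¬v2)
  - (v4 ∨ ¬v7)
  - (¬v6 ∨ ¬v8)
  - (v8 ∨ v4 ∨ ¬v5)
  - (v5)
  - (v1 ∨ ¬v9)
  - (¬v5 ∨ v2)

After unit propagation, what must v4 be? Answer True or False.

True

(v5) is a unit clause: v5 = True.
In (v2 ∨ ¬v5), ¬v5 is now false; v2 must hold, so v2 = True.
(v6 ∨ ¬v2): since v2 = True, the clause reduces to (v6). v6 = True.
(¬v8 ∨ ¬v6) with v6 = True leaves only ¬v8, so v8 = False.
(v8 ∨ v7): since v8 = False, the clause reduces to (v7). v7 = True.
From (¬v7 ∨ v4) and v7 = True: v4 = True.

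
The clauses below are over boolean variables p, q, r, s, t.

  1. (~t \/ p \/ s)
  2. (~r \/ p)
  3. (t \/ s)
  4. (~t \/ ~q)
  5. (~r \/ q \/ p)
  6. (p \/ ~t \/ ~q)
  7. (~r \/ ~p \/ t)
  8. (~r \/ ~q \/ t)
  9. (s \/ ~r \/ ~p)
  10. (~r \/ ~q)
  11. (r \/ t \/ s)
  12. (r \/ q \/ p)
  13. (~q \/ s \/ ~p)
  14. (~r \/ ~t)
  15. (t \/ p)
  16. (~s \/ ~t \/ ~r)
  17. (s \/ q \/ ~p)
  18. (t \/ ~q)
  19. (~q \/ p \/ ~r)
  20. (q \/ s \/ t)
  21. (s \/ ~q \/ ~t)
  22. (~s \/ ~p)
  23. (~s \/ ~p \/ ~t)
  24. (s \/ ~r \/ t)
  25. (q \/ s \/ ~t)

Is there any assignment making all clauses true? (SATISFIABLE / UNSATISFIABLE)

t = True:
  propagation gives q=False, r=False, p=True, s=True; an empty clause results — contradiction.
t = False:
  propagation gives s=True, p=True; an empty clause results — contradiction.
Every branch closes, so no satisfying assignment exists.

UNSATISFIABLE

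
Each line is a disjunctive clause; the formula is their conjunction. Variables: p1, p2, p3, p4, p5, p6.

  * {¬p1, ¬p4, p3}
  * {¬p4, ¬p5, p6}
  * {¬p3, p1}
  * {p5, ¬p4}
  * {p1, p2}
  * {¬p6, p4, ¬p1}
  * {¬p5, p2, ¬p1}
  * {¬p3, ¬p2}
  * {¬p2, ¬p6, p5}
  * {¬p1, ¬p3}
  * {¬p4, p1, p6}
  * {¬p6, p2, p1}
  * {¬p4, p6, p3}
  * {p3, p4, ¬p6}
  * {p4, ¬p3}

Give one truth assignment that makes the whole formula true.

p1=True, p2=True, p3=False, p4=False, p5=False, p6=False

Check each clause:
  1. {p3, ¬p1, ¬p4} — ¬p4 is true.
  2. {p6, ¬p4, ¬p5} — ¬p5 is true.
  3. {p1, ¬p3} — p1 is true.
  4. {p5, ¬p4} — ¬p4 is true.
  5. {p1, p2} — p1 is true.
  6. {¬p6, p4, ¬p1} — ¬p6 is true.
  7. {¬p1, ¬p5, p2} — p2 is true.
  8. {¬p2, ¬p3} — ¬p3 is true.
  9. {¬p6, ¬p2, p5} — ¬p6 is true.
  10. {¬p3, ¬p1} — ¬p3 is true.
  11. {p6, p1, ¬p4} — p1 is true.
  12. {¬p6, p1, p2} — p1 is true.
  13. {p6, ¬p4, p3} — ¬p4 is true.
  14. {p3, ¬p6, p4} — ¬p6 is true.
  15. {¬p3, p4} — ¬p3 is true.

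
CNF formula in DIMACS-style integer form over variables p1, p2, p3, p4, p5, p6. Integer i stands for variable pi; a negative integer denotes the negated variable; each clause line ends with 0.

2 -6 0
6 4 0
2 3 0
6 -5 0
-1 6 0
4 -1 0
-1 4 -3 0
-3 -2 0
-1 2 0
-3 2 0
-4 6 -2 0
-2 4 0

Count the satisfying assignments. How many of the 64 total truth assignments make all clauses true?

Satisfying assignments:
  p1=0 p2=1 p3=0 p4=1 p5=0 p6=1
  p1=0 p2=1 p3=0 p4=1 p5=1 p6=1
  p1=1 p2=1 p3=0 p4=1 p5=0 p6=1
  p1=1 p2=1 p3=0 p4=1 p5=1 p6=1
Count: 4.

4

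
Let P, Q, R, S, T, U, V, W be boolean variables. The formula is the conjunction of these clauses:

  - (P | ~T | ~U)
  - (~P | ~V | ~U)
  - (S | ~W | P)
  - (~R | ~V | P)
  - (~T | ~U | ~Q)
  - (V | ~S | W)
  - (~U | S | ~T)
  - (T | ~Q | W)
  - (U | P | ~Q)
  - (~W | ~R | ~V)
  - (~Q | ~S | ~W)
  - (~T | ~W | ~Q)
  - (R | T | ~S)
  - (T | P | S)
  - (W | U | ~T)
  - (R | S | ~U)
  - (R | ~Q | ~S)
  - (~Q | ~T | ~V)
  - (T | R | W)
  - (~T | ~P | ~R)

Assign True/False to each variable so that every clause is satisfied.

P=False, Q=False, R=True, S=True, T=True, U=False, V=False, W=True

Pure literal: Q appears only negated; assign Q = False.
Try P = False.
Set R = True and propagate.
  then V is forced to False.
Set S = True and propagate.
  then W is forced to True.
The remaining clauses are satisfied by T = True, U = False.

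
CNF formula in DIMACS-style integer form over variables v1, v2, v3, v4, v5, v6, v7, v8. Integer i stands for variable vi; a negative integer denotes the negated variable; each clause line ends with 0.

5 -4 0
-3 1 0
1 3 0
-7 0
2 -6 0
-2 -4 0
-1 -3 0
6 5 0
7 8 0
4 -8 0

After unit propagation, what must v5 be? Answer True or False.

True

(~v7) is a unit clause: v7 = False.
From (v7 \/ v8) and v7 = False: v8 = True.
In (v4 \/ ~v8), ~v8 is now false; v4 must hold, so v4 = True.
(~v4 \/ v5): since v4 = True, the clause reduces to (v5). v5 = True.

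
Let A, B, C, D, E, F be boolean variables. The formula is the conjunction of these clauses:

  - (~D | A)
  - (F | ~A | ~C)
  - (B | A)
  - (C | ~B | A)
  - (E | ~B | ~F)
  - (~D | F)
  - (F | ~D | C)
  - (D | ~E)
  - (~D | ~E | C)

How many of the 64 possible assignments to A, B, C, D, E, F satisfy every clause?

Split on D, then A.
  D=T, A=T: remaining (B,C,E,F) ∈ {(F,F,F,T); (F,T,F,T); (F,T,T,T); (T,T,T,T)} — 4.
  D=T, A=F: a clause becomes empty — 0.
  D=F, A=T: remaining (B,C,E,F) ∈ {(F,F,F,F); (F,F,F,T); (F,T,F,T); (T,F,F,F)} — 4.
  D=F, A=F: remaining (B,C,E,F) ∈ {(T,T,F,F)} — 1.
Total: 4 + 0 + 4 + 1 = 9.

9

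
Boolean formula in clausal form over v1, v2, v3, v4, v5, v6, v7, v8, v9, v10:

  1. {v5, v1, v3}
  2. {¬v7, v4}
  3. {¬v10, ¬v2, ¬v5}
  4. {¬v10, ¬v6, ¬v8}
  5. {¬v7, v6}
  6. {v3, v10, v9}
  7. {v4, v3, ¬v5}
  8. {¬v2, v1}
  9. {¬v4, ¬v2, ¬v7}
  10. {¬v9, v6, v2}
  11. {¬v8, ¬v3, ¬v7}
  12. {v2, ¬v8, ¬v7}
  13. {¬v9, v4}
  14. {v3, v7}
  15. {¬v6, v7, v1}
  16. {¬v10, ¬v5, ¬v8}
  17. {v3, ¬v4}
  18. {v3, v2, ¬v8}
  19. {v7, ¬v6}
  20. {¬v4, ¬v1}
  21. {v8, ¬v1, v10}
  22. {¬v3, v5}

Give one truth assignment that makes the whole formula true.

Set v1 = False and propagate.
  then v2 is forced to False.
Set v3 = True and propagate.
  then v5 is forced to True.
The remaining clauses are satisfied by v4 = True, v6 = False, v7 = False, v8 = False, v9 = False, v10 = False.
Every clause has at least one true literal under this assignment.
Check each clause:
  1. {v3, v1, v5} — v3 is true.
  2. {¬v7, v4} — ¬v7 is true.
  3. {¬v10, ¬v2, ¬v5} — ¬v2 is true.
  4. {¬v6, ¬v8, ¬v10} — ¬v8 is true.
  5. {v6, ¬v7} — ¬v7 is true.
  6. {v9, v10, v3} — v3 is true.
  7. {v3, ¬v5, v4} — v3 is true.
  8. {¬v2, v1} — ¬v2 is true.
  9. {¬v7, ¬v2, ¬v4} — ¬v7 is true.
  10. {v6, v2, ¬v9} — ¬v9 is true.
  11. {¬v7, ¬v8, ¬v3} — ¬v8 is true.
  12. {¬v8, ¬v7, v2} — ¬v8 is true.
  13. {v4, ¬v9} — v4 is true.
  14. {v3, v7} — v3 is true.
  15. {v1, ¬v6, v7} — ¬v6 is true.
  16. {¬v10, ¬v8, ¬v5} — ¬v8 is true.
  17. {v3, ¬v4} — v3 is true.
  18. {¬v8, v2, v3} — ¬v8 is true.
  19. {v7, ¬v6} — ¬v6 is true.
  20. {¬v1, ¬v4} — ¬v1 is true.
  21. {v8, ¬v1, v10} — ¬v1 is true.
  22. {v5, ¬v3} — v5 is true.

v1=False, v2=False, v3=True, v4=True, v5=True, v6=False, v7=False, v8=False, v9=False, v10=False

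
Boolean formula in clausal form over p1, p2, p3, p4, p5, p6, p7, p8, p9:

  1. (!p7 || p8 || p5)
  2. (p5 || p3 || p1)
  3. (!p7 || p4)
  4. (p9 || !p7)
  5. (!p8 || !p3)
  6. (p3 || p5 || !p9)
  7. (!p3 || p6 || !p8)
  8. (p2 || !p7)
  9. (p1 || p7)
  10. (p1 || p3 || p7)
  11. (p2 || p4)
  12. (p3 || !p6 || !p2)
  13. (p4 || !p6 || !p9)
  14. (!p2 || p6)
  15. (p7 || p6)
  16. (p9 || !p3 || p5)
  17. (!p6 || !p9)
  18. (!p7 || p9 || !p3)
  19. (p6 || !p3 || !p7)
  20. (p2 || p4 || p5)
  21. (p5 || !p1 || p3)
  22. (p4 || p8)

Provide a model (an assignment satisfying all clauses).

p1=True, p2=False, p3=True, p4=True, p5=True, p6=True, p7=False, p8=False, p9=False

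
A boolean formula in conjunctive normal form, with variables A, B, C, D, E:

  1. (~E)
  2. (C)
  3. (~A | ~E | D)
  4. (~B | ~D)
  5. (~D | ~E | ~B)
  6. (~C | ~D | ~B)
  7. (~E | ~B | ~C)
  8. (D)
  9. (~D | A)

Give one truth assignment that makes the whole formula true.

A=True, B=False, C=True, D=True, E=False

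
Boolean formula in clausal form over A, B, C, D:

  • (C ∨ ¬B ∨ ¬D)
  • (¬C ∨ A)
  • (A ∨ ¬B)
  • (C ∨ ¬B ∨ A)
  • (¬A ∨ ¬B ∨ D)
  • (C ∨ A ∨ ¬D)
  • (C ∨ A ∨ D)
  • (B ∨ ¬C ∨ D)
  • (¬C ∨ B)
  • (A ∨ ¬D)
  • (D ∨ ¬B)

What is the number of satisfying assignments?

The models are:
  A=T B=F C=F D=F
  A=T B=F C=F D=T
  A=T B=T C=T D=T
Count: 3.

3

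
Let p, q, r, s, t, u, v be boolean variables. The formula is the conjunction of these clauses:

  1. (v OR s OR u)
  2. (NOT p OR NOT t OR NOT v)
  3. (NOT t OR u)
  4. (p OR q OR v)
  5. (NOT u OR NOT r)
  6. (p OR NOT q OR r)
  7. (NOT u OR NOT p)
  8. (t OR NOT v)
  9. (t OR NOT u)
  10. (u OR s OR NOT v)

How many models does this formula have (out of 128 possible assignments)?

Case analysis on u and v:
  u=1, v=1: remaining (p,q,r,s,t) ∈ {(0,0,0,0,1); (0,0,0,1,1)} — 2.
  u=1, v=0: a clause becomes empty — 0.
  u=0, v=1: a clause becomes empty — 0.
  u=0, v=0: 5 of the 32 assignments to (p,q,r,s,t) work.
Total: 2 + 0 + 0 + 5 = 7.

7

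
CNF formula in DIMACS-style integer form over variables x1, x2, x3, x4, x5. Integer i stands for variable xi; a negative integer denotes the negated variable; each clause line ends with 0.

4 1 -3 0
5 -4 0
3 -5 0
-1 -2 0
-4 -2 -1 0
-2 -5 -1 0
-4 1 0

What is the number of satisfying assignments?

The models are:
  x1=F x2=F x3=F x4=F x5=F
  x1=F x2=T x3=F x4=F x5=F
  x1=T x2=F x3=F x4=F x5=F
  x1=T x2=F x3=T x4=F x5=F
  x1=T x2=F x3=T x4=F x5=T
  x1=T x2=F x3=T x4=T x5=T
That's 6 in total.

6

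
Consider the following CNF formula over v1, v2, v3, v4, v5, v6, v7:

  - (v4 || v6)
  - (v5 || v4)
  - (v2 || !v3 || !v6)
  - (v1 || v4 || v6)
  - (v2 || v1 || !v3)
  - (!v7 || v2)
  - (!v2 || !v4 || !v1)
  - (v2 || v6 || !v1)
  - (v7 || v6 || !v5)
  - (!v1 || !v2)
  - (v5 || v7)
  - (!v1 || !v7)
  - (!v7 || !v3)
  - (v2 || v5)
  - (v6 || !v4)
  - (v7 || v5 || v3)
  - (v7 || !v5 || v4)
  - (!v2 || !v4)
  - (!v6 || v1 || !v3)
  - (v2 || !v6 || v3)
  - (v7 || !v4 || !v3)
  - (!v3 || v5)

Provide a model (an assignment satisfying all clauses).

v1=F, v2=T, v3=F, v4=F, v5=T, v6=T, v7=T

Set v1 = False and propagate.
For the remaining variables, v2 = True, v3 = False, v4 = False, v5 = True, v6 = True, v7 = True works.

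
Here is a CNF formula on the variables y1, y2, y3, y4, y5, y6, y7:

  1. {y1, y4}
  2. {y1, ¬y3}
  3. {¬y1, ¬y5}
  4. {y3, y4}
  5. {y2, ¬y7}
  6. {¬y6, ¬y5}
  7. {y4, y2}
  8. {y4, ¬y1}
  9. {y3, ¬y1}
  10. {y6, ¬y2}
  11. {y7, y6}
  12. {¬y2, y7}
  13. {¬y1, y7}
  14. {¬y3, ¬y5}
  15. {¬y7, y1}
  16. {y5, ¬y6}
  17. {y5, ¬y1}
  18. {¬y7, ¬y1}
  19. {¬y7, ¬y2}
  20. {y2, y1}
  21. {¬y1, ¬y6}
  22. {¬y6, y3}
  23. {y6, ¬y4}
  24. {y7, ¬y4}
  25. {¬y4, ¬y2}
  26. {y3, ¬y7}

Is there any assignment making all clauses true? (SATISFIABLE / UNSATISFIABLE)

UNSATISFIABLE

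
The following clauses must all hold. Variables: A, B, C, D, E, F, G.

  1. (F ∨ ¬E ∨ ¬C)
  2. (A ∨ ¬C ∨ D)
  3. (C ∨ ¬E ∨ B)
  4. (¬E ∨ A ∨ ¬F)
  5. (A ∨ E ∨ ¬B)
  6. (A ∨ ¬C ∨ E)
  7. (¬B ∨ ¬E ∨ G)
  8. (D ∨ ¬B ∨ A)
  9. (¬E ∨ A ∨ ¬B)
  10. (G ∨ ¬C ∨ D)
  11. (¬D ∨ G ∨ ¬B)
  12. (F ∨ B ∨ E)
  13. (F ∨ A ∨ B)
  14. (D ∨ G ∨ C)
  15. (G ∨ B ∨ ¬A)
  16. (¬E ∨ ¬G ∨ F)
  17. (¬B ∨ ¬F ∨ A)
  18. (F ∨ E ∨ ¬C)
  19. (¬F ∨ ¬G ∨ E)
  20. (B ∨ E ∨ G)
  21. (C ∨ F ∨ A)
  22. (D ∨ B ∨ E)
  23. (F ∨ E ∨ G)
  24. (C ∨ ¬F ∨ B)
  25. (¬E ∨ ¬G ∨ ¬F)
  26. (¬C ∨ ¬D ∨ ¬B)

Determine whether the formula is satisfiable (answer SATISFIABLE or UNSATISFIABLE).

Branch on A: take A = True.
Branch on B: take B = True.
Branch on C: take C = False.
The remaining clauses are satisfied by D = False, E = False, F = False, G = True.
So A = 1, B = 1, C = 0, D = 0, E = 0, F = 0, G = 1 is a satisfying assignment.

SATISFIABLE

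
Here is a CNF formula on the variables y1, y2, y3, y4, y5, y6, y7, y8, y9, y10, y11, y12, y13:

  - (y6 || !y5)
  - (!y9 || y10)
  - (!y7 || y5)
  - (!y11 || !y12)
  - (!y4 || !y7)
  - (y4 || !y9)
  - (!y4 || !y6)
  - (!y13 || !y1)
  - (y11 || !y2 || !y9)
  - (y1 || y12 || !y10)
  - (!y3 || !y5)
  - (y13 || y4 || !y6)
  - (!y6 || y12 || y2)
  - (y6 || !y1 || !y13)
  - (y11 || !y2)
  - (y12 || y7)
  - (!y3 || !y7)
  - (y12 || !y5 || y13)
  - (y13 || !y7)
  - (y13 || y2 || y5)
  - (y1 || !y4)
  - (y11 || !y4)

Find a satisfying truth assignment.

y1 = F, y2 = F, y3 = F, y4 = F, y5 = T, y6 = T, y7 = T, y8 = T, y9 = F, y10 = T, y11 = F, y12 = T, y13 = T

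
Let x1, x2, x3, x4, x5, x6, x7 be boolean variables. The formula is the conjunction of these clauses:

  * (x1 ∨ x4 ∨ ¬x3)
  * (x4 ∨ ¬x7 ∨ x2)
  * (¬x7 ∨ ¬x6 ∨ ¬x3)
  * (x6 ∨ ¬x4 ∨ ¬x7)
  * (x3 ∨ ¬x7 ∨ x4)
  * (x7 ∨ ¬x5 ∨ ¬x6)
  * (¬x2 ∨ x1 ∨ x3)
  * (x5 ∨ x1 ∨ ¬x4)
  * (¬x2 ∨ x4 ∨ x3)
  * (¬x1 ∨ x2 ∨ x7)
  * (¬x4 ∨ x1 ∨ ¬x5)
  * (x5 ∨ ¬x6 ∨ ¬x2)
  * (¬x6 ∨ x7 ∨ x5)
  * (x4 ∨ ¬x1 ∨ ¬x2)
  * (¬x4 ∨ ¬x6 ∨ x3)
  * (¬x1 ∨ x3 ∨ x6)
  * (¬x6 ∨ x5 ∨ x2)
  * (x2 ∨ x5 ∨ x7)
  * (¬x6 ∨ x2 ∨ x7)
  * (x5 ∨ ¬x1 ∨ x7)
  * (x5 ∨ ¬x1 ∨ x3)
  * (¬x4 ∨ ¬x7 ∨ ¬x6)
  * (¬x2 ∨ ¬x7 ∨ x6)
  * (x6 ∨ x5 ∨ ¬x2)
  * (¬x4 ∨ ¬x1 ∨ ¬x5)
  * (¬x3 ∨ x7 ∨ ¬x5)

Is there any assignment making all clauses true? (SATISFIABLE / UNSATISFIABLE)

Set x1 = False and propagate.
Set x2 = False and propagate.
Set x3 = False and propagate.
The remaining clauses are satisfied by x4 = False, x5 = True, x6 = False, x7 = False.
So x1 = False, x2 = False, x3 = False, x4 = False, x5 = True, x6 = False, x7 = False is a satisfying assignment.

SATISFIABLE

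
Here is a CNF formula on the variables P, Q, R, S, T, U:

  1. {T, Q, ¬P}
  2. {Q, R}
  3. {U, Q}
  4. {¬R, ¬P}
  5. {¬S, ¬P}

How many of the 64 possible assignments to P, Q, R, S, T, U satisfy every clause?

Split on P, then Q.
  P=1, Q=1: remaining (R,S,T,U) ∈ {(0,0,0,0); (0,0,0,1); (0,0,1,0); (0,0,1,1)} — 4.
  P=1, Q=0: a clause becomes empty — 0.
  P=0, Q=1: R, S, T, U free → 2^4 = 16.
  P=0, Q=0: remaining (R,S,T,U) ∈ {(1,0,0,1); (1,0,1,1); (1,1,0,1); (1,1,1,1)} — 4.
Total: 4 + 0 + 16 + 4 = 24.

24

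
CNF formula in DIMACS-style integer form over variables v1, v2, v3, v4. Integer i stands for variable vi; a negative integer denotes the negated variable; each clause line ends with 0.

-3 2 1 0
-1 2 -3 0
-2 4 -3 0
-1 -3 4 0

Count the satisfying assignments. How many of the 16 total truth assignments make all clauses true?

Split on v3, then v1.
  v3=1, v1=1: remaining (v2,v4) ∈ {(1,1)} — 1.
  v3=1, v1=0: remaining (v2,v4) ∈ {(1,1)} — 1.
  v3=0, v1=1: remaining (v2,v4) ∈ {(0,0); (0,1); (1,0); (1,1)} — 4.
  v3=0, v1=0: remaining (v2,v4) ∈ {(0,0); (0,1); (1,0); (1,1)} — 4.
Total: 1 + 1 + 4 + 4 = 10.

10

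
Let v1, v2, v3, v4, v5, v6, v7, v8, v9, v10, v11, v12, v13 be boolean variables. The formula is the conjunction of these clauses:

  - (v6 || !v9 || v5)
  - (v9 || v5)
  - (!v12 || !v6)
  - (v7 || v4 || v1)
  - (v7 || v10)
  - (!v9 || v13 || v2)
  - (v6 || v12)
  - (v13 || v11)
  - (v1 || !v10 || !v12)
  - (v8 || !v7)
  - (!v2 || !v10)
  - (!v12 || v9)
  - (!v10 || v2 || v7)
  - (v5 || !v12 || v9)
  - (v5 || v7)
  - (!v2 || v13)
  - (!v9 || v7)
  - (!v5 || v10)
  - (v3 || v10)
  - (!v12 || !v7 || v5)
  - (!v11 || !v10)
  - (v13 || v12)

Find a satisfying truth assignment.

v1 occurs only positively in the remaining clauses — set v1 = True.
Pure literal: v3 appears only positively; assign v3 = True.
Branch on v2: take v2 = False.
For the remaining variables, v4 = True, v5 = False, v6 = True, v7 = True, v8 = True, v9 = True, v10 = False, v11 = False, v12 = False, v13 = True works.

v1=T, v2=F, v3=T, v4=T, v5=F, v6=T, v7=T, v8=T, v9=T, v10=F, v11=F, v12=F, v13=T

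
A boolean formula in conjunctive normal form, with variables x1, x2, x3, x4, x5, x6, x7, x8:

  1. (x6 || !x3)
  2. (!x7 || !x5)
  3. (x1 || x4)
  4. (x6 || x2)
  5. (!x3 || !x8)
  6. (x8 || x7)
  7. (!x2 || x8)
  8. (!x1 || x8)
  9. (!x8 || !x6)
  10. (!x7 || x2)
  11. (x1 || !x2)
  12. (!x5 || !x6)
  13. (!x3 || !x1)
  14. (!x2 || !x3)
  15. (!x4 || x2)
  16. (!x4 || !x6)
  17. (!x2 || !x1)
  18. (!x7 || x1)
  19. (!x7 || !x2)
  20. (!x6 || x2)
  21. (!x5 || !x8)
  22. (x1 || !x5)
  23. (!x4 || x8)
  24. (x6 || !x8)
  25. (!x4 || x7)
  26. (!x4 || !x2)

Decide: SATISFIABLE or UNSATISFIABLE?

UNSATISFIABLE

x2 = True:
  propagation gives x8=True, x3=False, x6=False; an empty clause results — contradiction.
x2 = False:
  propagation gives x6=True; an empty clause results — contradiction.
Every branch closes, so no satisfying assignment exists.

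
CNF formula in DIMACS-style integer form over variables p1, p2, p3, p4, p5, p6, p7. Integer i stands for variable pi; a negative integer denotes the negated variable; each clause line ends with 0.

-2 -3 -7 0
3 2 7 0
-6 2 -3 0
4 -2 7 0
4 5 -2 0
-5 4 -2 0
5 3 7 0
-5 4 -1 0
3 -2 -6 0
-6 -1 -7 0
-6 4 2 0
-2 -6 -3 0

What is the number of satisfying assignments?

33

Case analysis on p2 and p3:
  p2=T, p3=T: remaining (p1,p4,p5,p6,p7) ∈ {(F,T,F,F,F); (F,T,T,F,F); (T,T,F,F,F); (T,T,T,F,F)} — 4.
  p2=T, p3=F: p1 free; 3 ways for (p4,p5,p6,p7) × 2^1 = 6.
  p2=F, p3=T: p7 free; 7 ways for (p1,p4,p5,p6) × 2^1 = 14.
  p2=F, p3=F: 9 of the 32 assignments to (p1,p4,p5,p6,p7) work.
Total: 4 + 6 + 14 + 9 = 33.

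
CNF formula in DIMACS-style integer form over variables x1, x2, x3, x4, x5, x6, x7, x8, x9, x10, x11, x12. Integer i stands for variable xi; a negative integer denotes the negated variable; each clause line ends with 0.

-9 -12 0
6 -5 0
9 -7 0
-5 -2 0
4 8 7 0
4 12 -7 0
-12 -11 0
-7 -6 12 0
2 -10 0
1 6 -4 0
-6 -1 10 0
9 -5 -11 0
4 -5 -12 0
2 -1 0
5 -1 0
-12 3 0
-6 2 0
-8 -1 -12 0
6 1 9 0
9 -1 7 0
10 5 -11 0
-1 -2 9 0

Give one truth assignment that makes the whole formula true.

x1=F, x2=T, x3=F, x4=F, x5=F, x6=T, x7=F, x8=T, x9=F, x10=T, x11=F, x12=F

Check each clause:
  1. (~x9 | ~x12) — ~x12 is true.
  2. (x6 | ~x5) — ~x5 is true.
  3. (~x7 | x9) — ~x7 is true.
  4. (~x2 | ~x5) — ~x5 is true.
  5. (x4 | x8 | x7) — x8 is true.
  6. (x12 | ~x7 | x4) — ~x7 is true.
  7. (~x12 | ~x11) — ~x12 is true.
  8. (x12 | ~x7 | ~x6) — ~x7 is true.
  9. (~x10 | x2) — x2 is true.
  10. (x6 | ~x4 | x1) — ~x4 is true.
  11. (x10 | ~x1 | ~x6) — x10 is true.
  12. (x9 | ~x11 | ~x5) — ~x5 is true.
  13. (~x12 | x4 | ~x5) — ~x5 is true.
  14. (~x1 | x2) — x2 is true.
  15. (x5 | ~x1) — ~x1 is true.
  16. (~x12 | x3) — ~x12 is true.
  17. (x2 | ~x6) — x2 is true.
  18. (~x8 | ~x12 | ~x1) — ~x12 is true.
  19. (x1 | x6 | x9) — x6 is true.
  20. (x7 | ~x1 | x9) — ~x1 is true.
  21. (x10 | ~x11 | x5) — ~x11 is true.
  22. (~x2 | x9 | ~x1) — ~x1 is true.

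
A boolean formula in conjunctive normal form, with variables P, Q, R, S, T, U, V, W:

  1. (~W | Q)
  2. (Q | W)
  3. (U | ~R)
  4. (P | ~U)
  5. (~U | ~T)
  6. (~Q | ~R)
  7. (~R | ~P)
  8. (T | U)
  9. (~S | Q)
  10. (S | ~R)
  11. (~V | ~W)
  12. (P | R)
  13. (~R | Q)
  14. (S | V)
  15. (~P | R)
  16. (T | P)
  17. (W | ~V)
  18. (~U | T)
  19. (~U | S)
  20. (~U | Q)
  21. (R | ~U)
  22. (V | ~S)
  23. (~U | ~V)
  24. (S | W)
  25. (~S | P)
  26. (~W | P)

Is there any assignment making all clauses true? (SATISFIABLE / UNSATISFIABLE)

UNSATISFIABLE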